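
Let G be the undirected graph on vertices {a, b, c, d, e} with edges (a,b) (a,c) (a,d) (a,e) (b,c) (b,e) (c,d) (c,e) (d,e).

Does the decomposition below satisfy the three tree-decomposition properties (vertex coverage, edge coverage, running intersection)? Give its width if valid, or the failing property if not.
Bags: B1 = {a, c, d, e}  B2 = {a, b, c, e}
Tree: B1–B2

Yes; width 3.

Every vertex of G appears in some bag (union = {a, b, c, d, e}); every edge is covered by a bag; and for each vertex v the set of bags containing v is connected in the bag tree. The decomposition is therefore valid. The largest bag has 4 vertices, so the width is 3.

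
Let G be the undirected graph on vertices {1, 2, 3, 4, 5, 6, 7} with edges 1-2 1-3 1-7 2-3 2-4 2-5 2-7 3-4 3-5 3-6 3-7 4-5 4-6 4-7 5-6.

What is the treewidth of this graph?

A width-3 tree decomposition is:
Bags: B1 = {2, 3, 4, 5}  B2 = {2, 3, 4, 7}  B3 = {3, 4, 5, 6}  B4 = {1, 2, 3, 7}
Tree: B1–B2, B1–B3, B2–B4
Each bag holds 4 vertices, so the decomposition has width 3, which upper-bounds the treewidth. Conversely, {1, 2, 3, 7} is a clique of size 4, and the vertices of any clique must share a bag in every tree decomposition; so some bag has ≥ 4 vertices and tw(G) ≥ 3. Hence tw(G) = 3 exactly.

3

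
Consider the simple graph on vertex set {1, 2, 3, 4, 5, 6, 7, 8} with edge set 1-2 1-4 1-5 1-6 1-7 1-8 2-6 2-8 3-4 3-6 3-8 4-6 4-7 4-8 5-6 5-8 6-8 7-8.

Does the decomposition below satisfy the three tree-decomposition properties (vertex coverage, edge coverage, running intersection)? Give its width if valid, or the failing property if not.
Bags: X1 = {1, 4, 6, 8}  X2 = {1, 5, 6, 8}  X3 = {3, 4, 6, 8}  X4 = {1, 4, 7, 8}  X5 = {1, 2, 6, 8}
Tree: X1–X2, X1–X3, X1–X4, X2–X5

Yes; width 3.

Checking the three conditions: (i) the bags cover all of {1, 2, 3, 4, 5, 6, 7, 8}; (ii) for each edge, some bag contains both endpoints; (iii) the bags containing any fixed vertex form a subtree. All hold, so the decomposition is valid with width 4 − 1 = 3.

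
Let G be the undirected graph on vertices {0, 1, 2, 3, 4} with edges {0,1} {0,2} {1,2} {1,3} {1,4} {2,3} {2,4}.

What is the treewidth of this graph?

2

A width-2 tree decomposition is:
Bags: B1 = {1, 2, 4}  B2 = {0, 1, 2}  B3 = {1, 2, 3}
Tree: B1–B2, B2–B3
The largest bag has 3 vertices, giving width 2; this decomposition certifies tw(G) ≤ 2. For the lower bound, the 3 vertices {0, 1, 2} are pairwise adjacent, and any tree decomposition puts a clique entirely inside one bag — forcing width ≥ 2. Combining the bounds, tw(G) = 2.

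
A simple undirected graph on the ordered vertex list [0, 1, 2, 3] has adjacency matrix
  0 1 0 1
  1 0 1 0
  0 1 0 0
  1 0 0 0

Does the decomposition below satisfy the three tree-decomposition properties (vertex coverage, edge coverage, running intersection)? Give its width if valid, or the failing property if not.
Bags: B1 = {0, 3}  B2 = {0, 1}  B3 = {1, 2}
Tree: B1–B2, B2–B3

Vertex coverage: the bags together contain {0, 1, 2, 3}, the full vertex set. Edge coverage: each edge of G has both endpoints in at least one bag. Running intersection: for every vertex, the bags containing it form a connected subtree. All three properties hold, so this is a valid tree decomposition of width max|bag| − 1 = 1, and hence tw(G) ≤ 1.

Yes; width 1.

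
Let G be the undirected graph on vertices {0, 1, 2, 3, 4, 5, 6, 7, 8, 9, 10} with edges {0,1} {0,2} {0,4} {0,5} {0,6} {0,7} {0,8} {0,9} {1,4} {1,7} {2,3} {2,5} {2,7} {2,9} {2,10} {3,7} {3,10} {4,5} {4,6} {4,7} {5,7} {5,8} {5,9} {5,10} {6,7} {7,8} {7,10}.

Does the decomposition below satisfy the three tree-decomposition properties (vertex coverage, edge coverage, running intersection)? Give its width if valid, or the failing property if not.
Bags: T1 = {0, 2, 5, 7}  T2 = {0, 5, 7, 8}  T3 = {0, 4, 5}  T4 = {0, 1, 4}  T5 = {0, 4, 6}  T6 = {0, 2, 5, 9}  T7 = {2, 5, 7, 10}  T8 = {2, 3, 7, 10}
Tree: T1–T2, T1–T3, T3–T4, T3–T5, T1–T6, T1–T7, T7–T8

No — edge (7,4) lies in no bag.

A tree decomposition must satisfy three properties: every vertex lies in some bag; for every edge, both endpoints lie together in some bag; and for every vertex, the bags containing it form a connected subtree. Here edge (7,4) lies in no bag, so the decomposition is invalid.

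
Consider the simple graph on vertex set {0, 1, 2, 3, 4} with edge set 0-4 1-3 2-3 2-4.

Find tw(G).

1

A width-1 tree decomposition is:
Bags: B1 = {0, 4}  B2 = {2, 4}  B3 = {2, 3}  B4 = {1, 3}
Tree: B1–B2, B2–B3, B3–B4
Each bag holds 2 vertices, so the decomposition has width 1, which upper-bounds the treewidth. Any graph with an edge has treewidth ≥ 1, and G has the edge 0–4. The upper and lower bounds meet at 1, so that is the treewidth.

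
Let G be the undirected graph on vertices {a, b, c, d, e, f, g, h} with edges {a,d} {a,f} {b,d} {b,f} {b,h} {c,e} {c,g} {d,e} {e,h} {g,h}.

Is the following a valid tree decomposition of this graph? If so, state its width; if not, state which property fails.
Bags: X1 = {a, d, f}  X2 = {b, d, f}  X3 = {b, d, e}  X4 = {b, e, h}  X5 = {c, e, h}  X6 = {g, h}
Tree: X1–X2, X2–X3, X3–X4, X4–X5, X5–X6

A tree decomposition must satisfy three properties: every vertex lies in some bag; for every edge, both endpoints lie together in some bag; and for every vertex, the bags containing it form a connected subtree. Here edge (c,g) lies in no bag, so the decomposition is invalid.

No — edge (c,g) lies in no bag.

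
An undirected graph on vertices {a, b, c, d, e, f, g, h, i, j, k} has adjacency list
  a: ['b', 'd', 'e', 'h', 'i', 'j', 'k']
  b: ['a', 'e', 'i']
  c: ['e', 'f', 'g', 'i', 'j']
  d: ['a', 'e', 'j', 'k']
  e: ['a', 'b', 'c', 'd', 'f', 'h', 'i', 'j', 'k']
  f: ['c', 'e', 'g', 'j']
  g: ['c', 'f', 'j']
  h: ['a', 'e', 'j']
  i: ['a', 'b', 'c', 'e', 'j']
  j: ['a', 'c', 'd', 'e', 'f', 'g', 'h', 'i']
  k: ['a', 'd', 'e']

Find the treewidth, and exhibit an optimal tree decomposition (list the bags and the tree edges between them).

Treewidth 3.
Bags: B1 = {a, e, i, j}  B2 = {c, e, i, j}  B3 = {a, b, e, i}  B4 = {a, d, e, j}  B5 = {c, e, f, j}  B6 = {a, d, e, k}  B7 = {a, e, h, j}  B8 = {c, f, g, j}
Tree: B1–B2, B1–B3, B1–B4, B2–B5, B4–B6, B1–B7, B5–B8

Each bag holds 4 vertices, so the decomposition has width 3, which upper-bounds the treewidth. On the other hand G contains the 4-clique {c, f, g, j}. A clique must lie in a single bag of any decomposition, so no decomposition can have width below 3. Therefore the treewidth is 3.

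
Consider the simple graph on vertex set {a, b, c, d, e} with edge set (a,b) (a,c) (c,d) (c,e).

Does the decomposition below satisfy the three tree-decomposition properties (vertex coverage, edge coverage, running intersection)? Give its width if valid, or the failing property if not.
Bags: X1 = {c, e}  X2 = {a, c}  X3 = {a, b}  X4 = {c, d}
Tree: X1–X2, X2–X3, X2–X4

Yes; width 1.

Vertex coverage: the bags together contain {a, b, c, d, e}, the full vertex set. Edge coverage: each edge of G has both endpoints in at least one bag. Running intersection: for every vertex, the bags containing it form a connected subtree. All three properties hold, so this is a valid tree decomposition of width max|bag| − 1 = 1, and hence tw(G) ≤ 1.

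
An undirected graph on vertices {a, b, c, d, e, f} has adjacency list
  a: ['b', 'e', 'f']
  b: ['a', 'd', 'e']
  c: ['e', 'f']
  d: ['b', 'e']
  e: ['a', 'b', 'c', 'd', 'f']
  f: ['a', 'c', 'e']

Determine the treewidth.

2

A width-2 tree decomposition is:
Bags: B1 = {b, d, e}  B2 = {a, b, e}  B3 = {a, e, f}  B4 = {c, e, f}
Tree: B1–B2, B2–B3, B3–B4
Every bag has size at most 3, so the width is 3 − 1 = 2 and tw(G) ≤ 2. On the other hand G contains the 3-clique {b, d, e}. A clique must lie in a single bag of any decomposition, so no decomposition can have width below 2. Combining the bounds, tw(G) = 2.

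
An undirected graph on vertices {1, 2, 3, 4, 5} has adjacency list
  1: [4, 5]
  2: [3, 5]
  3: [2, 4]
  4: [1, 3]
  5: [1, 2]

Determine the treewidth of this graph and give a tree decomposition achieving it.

Every bag has size at most 3, so the width is 3 − 1 = 2 and tw(G) ≤ 2. The edges 2–5–1–4–3–2 form a cycle, so G is not a tree and its treewidth is at least 2. The upper and lower bounds meet at 2, so that is the treewidth.

Treewidth 2.
One optimal decomposition is:
Bags: B1 = {1, 2, 5}  B2 = {1, 2, 4}  B3 = {2, 3, 4}
Tree: B1–B2, B2–B3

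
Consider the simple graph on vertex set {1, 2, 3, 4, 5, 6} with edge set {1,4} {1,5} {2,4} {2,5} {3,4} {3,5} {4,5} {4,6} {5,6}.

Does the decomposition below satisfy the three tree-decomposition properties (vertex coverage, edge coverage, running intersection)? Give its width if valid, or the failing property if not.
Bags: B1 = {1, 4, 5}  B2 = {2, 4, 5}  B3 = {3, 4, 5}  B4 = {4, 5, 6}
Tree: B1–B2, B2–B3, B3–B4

Vertex coverage: the bags together contain {1, 2, 3, 4, 5, 6}, the full vertex set. Edge coverage: each edge of G has both endpoints in at least one bag. Running intersection: for every vertex, the bags containing it form a connected subtree. All three properties hold, so this is a valid tree decomposition of width max|bag| − 1 = 2, and hence tw(G) ≤ 2.

Yes; width 2.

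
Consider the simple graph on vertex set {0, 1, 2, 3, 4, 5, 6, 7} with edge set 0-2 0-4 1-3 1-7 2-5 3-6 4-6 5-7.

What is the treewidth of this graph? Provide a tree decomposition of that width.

Treewidth 2.
Bags: B1 = {1, 5, 7}  B2 = {1, 3, 5}  B3 = {3, 5, 6}  B4 = {4, 5, 6}  B5 = {0, 4, 5}  B6 = {0, 2, 5}
Tree: B1–B2, B2–B3, B3–B4, B4–B5, B5–B6

Every bag has size at most 3, so the width is 3 − 1 = 2 and tw(G) ≤ 2. The edges 5–7–1–3–6–4–0–2–5 form a cycle, so G is not a tree and its treewidth is at least 2. Combining the bounds, tw(G) = 2.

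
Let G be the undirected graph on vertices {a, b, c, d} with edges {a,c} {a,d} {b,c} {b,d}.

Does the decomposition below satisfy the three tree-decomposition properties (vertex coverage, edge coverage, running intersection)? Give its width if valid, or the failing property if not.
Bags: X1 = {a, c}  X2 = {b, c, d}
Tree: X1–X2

A tree decomposition must satisfy three properties: every vertex lies in some bag; for every edge, both endpoints lie together in some bag; and for every vertex, the bags containing it form a connected subtree. Here edge (d,a) lies in no bag, so the decomposition is invalid.

No — edge (d,a) lies in no bag.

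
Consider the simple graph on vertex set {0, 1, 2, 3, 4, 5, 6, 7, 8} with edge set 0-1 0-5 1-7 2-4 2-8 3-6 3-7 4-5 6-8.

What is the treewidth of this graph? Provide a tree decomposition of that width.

The largest bag has 3 vertices, giving width 2; this decomposition certifies tw(G) ≤ 2. For the lower bound, G contains the cycle 4–5–0–1–7–3–6–8–2–4, so G is not a forest; only forests have treewidth ≤ 1, hence tw(G) ≥ 2. Combining the bounds, tw(G) = 2.

Treewidth 2.
Bags: B1 = {0, 4, 5}  B2 = {0, 1, 4}  B3 = {1, 4, 7}  B4 = {3, 4, 7}  B5 = {3, 4, 6}  B6 = {4, 6, 8}  B7 = {2, 4, 8}
Tree: B1–B2, B2–B3, B3–B4, B4–B5, B5–B6, B6–B7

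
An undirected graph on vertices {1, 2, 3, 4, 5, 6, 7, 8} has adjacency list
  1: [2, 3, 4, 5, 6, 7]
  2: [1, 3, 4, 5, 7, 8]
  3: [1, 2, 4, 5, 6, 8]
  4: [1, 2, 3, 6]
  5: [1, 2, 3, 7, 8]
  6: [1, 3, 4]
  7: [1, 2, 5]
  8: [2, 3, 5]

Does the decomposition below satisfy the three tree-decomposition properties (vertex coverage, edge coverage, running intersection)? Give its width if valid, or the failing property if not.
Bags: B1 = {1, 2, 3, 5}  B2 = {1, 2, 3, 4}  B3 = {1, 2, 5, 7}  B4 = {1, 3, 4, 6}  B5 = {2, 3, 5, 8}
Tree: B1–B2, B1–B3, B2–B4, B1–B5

Vertex coverage: the bags together contain {1, 2, 3, 4, 5, 6, 7, 8}, the full vertex set. Edge coverage: each edge of G has both endpoints in at least one bag. Running intersection: for every vertex, the bags containing it form a connected subtree. All three properties hold, so this is a valid tree decomposition of width max|bag| − 1 = 3, and hence tw(G) ≤ 3.

Yes; width 3.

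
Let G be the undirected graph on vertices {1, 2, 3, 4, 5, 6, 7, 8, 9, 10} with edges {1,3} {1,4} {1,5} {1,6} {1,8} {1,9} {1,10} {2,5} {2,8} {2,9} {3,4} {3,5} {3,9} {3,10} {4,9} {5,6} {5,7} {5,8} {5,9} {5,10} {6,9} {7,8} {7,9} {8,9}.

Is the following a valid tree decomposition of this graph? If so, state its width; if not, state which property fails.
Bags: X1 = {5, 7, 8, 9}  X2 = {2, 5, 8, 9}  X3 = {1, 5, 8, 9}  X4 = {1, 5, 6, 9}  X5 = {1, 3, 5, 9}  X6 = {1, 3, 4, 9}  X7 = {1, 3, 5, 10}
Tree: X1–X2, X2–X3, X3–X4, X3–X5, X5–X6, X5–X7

Checking the three conditions: (i) the bags cover all of {1, 2, 3, 4, 5, 6, 7, 8, 9, 10}; (ii) for each edge, some bag contains both endpoints; (iii) the bags containing any fixed vertex form a subtree. All hold, so the decomposition is valid with width 4 − 1 = 3.

Yes; width 3.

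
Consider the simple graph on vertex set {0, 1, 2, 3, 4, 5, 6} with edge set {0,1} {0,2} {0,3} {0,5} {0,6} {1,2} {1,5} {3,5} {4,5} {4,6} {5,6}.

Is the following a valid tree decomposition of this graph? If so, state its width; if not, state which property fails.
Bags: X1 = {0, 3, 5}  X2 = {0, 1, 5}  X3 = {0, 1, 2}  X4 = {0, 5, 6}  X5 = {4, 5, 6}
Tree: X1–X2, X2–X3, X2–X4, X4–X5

Yes; width 2.

Every vertex of G appears in some bag (union = {0, 1, 2, 3, 4, 5, 6}); every edge is covered by a bag; and for each vertex v the set of bags containing v is connected in the bag tree. The decomposition is therefore valid. The largest bag has 3 vertices, so the width is 2.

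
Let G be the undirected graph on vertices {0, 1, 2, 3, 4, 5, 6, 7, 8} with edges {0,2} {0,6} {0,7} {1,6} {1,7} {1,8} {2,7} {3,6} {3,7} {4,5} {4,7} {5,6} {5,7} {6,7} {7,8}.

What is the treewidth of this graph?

A width-2 tree decomposition is:
Bags: B1 = {0, 6, 7}  B2 = {5, 6, 7}  B3 = {3, 6, 7}  B4 = {4, 5, 7}  B5 = {0, 2, 7}  B6 = {1, 6, 7}  B7 = {1, 7, 8}
Tree: B1–B2, B2–B3, B2–B4, B1–B5, B1–B6, B6–B7
The largest bag has 3 vertices, giving width 2; this decomposition certifies tw(G) ≤ 2. Conversely, {1, 7, 8} is a clique of size 3, and the vertices of any clique must share a bag in every tree decomposition; so some bag has ≥ 3 vertices and tw(G) ≥ 2. Combining the bounds, tw(G) = 2.

2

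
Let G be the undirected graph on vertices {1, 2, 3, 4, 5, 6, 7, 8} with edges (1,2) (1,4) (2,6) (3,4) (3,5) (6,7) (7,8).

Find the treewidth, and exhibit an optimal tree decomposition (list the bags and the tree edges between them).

Treewidth 1.
One optimal decomposition is:
Bags: B1 = {3, 5}  B2 = {3, 4}  B3 = {1, 4}  B4 = {1, 2}  B5 = {2, 6}  B6 = {6, 7}  B7 = {7, 8}
Tree: B1–B2, B2–B3, B3–B4, B4–B5, B5–B6, B6–B7

The largest bag has 2 vertices, giving width 1; this decomposition certifies tw(G) ≤ 1. G has an edge, so its treewidth is at least 1. The upper and lower bounds meet at 1, so that is the treewidth.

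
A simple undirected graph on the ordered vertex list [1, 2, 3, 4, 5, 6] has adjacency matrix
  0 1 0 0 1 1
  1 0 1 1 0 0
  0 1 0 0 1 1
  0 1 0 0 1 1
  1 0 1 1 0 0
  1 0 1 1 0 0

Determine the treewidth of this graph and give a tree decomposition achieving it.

Treewidth 3.
One optimal decomposition is:
Bags: B1 = {1, 2, 5, 6}  B2 = {2, 3, 5, 6}  B3 = {2, 4, 5, 6}
Tree: B1–B2, B2–B3

The largest bag has 4 vertices, giving width 3; this decomposition certifies tw(G) ≤ 3. For the lower bound: the 4 vertex sets {1,2}, {3,6}, {5}, {4} are disjoint, each induces a connected subgraph, and every pair is joined by at least one edge of G. Contracting each set to a single vertex therefore yields K_{4} as a minor, and since treewidth is minor-monotone, tw(G) ≥ tw(K_{4}) = 3. Combining the bounds, tw(G) = 3.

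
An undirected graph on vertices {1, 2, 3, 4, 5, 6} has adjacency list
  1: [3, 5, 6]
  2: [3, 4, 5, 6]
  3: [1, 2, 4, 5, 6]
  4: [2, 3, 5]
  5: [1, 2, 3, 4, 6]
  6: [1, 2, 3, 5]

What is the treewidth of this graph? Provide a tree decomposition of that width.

Each bag holds 4 vertices, so the decomposition has width 3, which upper-bounds the treewidth. For the lower bound, the 4 vertices {1, 3, 5, 6} are pairwise adjacent, and any tree decomposition puts a clique entirely inside one bag — forcing width ≥ 3. Hence tw(G) = 3 exactly.

Treewidth 3.
Bags: B1 = {1, 3, 5, 6}  B2 = {2, 3, 5, 6}  B3 = {2, 3, 4, 5}
Tree: B1–B2, B2–B3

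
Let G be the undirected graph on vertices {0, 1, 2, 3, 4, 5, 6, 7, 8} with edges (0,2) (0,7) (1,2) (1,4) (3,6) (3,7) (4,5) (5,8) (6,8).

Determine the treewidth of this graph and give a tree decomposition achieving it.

Treewidth 2.
One optimal decomposition is:
Bags: B1 = {0, 2, 7}  B2 = {2, 3, 7}  B3 = {2, 3, 6}  B4 = {2, 6, 8}  B5 = {2, 5, 8}  B6 = {2, 4, 5}  B7 = {1, 2, 4}
Tree: B1–B2, B2–B3, B3–B4, B4–B5, B5–B6, B6–B7

The largest bag has 3 vertices, giving width 2; this decomposition certifies tw(G) ≤ 2. Since 2–0–7–3–6–8–5–4–1–2 is a cycle in G, G is not acyclic. Forests are exactly the graphs of treewidth ≤ 1, so tw(G) ≥ 2. Hence tw(G) = 2 exactly.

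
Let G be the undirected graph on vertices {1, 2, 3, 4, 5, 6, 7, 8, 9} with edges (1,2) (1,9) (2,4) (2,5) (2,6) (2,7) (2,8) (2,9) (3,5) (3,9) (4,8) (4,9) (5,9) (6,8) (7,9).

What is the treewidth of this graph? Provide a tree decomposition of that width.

Every bag has size at most 3, so the width is 3 − 1 = 2 and tw(G) ≤ 2. Conversely, {2, 4, 8} is a clique of size 3, and the vertices of any clique must share a bag in every tree decomposition; so some bag has ≥ 3 vertices and tw(G) ≥ 2. Therefore the treewidth is 2.

Treewidth 2.
One optimal decomposition is:
Bags: B1 = {2, 4, 9}  B2 = {2, 5, 9}  B3 = {2, 4, 8}  B4 = {1, 2, 9}  B5 = {3, 5, 9}  B6 = {2, 7, 9}  B7 = {2, 6, 8}
Tree: B1–B2, B1–B3, B2–B4, B2–B5, B4–B6, B3–B7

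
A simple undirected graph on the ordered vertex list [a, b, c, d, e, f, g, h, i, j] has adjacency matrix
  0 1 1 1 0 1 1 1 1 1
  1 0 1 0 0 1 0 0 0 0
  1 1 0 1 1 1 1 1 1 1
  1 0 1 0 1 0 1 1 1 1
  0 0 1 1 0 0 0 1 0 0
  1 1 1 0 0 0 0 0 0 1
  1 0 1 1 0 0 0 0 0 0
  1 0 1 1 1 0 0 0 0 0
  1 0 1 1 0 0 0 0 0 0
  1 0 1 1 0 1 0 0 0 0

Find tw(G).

3

A width-3 tree decomposition is:
Bags: B1 = {a, c, d, g}  B2 = {a, c, d, j}  B3 = {a, c, d, h}  B4 = {a, c, f, j}  B5 = {a, c, d, i}  B6 = {a, b, c, f}  B7 = {c, d, e, h}
Tree: B1–B2, B2–B3, B2–B4, B3–B5, B4–B6, B3–B7
The largest bag has 4 vertices, giving width 3; this decomposition certifies tw(G) ≤ 3. Conversely, {c, d, e, h} is a clique of size 4, and the vertices of any clique must share a bag in every tree decomposition; so some bag has ≥ 4 vertices and tw(G) ≥ 3. Combining the bounds, tw(G) = 3.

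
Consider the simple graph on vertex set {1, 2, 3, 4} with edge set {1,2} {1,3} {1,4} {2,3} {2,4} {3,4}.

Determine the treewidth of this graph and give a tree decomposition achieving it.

Treewidth 3.
One optimal decomposition is:
Bags: B1 = {1, 2, 3, 4}
Tree: (single bag)

A single bag containing all 4 vertices is trivially a valid decomposition of width 3. Conversely, {1, 2, 3, 4} is a clique of size 4, and the vertices of any clique must share a bag in every tree decomposition; so some bag has ≥ 4 vertices and tw(G) ≥ 3. Hence tw(G) = 3 exactly.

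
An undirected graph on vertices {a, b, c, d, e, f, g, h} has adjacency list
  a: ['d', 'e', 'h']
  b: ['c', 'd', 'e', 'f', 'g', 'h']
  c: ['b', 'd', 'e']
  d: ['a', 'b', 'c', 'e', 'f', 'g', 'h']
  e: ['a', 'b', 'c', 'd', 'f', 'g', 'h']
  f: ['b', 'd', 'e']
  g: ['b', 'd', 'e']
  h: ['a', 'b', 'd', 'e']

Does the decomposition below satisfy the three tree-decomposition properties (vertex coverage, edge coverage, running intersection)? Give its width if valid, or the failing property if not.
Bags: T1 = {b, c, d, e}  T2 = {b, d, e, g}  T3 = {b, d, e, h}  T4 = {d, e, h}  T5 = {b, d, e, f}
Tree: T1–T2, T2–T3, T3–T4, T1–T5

No — vertex a appears in no bag.

A tree decomposition must satisfy three properties: every vertex lies in some bag; for every edge, both endpoints lie together in some bag; and for every vertex, the bags containing it form a connected subtree. Here vertex a appears in no bag, so the decomposition is invalid.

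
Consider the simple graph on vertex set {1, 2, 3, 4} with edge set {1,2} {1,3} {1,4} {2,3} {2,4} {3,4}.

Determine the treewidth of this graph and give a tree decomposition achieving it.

Treewidth 3.
One such decomposition:
Bags: B1 = {1, 2, 3, 4}
Tree: (single bag)

A single bag containing all 4 vertices is trivially a valid decomposition of width 3. On the other hand G contains the 4-clique {1, 2, 3, 4}. A clique must lie in a single bag of any decomposition, so no decomposition can have width below 3. Therefore the treewidth is 3.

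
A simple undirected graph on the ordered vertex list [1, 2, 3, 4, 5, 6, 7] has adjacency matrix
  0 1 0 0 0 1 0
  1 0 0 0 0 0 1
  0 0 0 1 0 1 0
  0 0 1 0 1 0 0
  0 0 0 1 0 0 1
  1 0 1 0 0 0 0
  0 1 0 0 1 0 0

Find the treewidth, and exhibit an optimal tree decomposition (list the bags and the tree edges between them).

Treewidth 2.
One such decomposition:
Bags: B1 = {2, 5, 7}  B2 = {2, 4, 5}  B3 = {2, 3, 4}  B4 = {2, 3, 6}  B5 = {1, 2, 6}
Tree: B1–B2, B2–B3, B3–B4, B4–B5

The largest bag has 3 vertices, giving width 2; this decomposition certifies tw(G) ≤ 2. Since 2–7–5–4–3–6–1–2 is a cycle in G, G is not acyclic. Forests are exactly the graphs of treewidth ≤ 1, so tw(G) ≥ 2. Combining the bounds, tw(G) = 2.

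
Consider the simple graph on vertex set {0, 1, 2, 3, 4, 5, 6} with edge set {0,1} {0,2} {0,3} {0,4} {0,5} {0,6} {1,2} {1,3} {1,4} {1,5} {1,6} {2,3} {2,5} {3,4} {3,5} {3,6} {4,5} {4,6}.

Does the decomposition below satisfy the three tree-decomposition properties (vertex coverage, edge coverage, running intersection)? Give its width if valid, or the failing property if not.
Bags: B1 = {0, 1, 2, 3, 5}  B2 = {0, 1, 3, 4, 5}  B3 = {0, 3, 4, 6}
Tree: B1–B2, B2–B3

A tree decomposition must satisfy three properties: every vertex lies in some bag; for every edge, both endpoints lie together in some bag; and for every vertex, the bags containing it form a connected subtree. Here edge (1,6) lies in no bag, so the decomposition is invalid.

No — edge (1,6) lies in no bag.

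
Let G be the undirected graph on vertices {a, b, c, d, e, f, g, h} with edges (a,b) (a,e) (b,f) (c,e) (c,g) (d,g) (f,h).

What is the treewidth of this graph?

1

A width-1 tree decomposition is:
Bags: B1 = {d, g}  B2 = {c, g}  B3 = {c, e}  B4 = {a, e}  B5 = {a, b}  B6 = {b, f}  B7 = {f, h}
Tree: B1–B2, B2–B3, B3–B4, B4–B5, B5–B6, B6–B7
The largest bag has 2 vertices, giving width 1; this decomposition certifies tw(G) ≤ 1. Any graph with an edge has treewidth ≥ 1, and G has the edge d–g. Hence tw(G) = 1 exactly.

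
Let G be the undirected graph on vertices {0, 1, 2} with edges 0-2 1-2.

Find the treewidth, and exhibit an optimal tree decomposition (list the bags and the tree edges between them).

Each bag holds 2 vertices, so the decomposition has width 1, which upper-bounds the treewidth. Any graph with an edge has treewidth ≥ 1, and G has the edge 0–2. Therefore the treewidth is 1.

Treewidth 1.
Bags: B1 = {0, 2}  B2 = {1, 2}
Tree: B1–B2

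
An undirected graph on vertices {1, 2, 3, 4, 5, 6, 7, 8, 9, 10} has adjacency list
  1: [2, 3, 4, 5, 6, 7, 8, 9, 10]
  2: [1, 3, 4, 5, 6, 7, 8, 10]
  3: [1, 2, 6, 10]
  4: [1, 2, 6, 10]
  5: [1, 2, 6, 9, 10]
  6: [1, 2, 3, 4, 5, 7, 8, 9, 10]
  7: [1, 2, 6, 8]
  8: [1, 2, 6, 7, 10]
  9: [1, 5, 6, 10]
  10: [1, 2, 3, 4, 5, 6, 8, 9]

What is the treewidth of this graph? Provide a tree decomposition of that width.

Treewidth 4.
Bags: B1 = {1, 2, 5, 6, 10}  B2 = {1, 5, 6, 9, 10}  B3 = {1, 2, 3, 6, 10}  B4 = {1, 2, 6, 8, 10}  B5 = {1, 2, 6, 7, 8}  B6 = {1, 2, 4, 6, 10}
Tree: B1–B2, B1–B3, B1–B4, B4–B5, B4–B6

Every bag has size at most 5, so the width is 5 − 1 = 4 and tw(G) ≤ 4. On the other hand G contains the 5-clique {1, 5, 6, 9, 10}. A clique must lie in a single bag of any decomposition, so no decomposition can have width below 4. Hence tw(G) = 4 exactly.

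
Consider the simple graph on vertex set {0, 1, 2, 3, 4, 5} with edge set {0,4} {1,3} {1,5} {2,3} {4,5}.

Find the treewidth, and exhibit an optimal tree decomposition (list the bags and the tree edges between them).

Each bag holds 2 vertices, so the decomposition has width 1, which upper-bounds the treewidth. Any graph with an edge has treewidth ≥ 1, and G has the edge 2–3. Combining the bounds, tw(G) = 1.

Treewidth 1.
One optimal decomposition is:
Bags: B1 = {2, 3}  B2 = {1, 3}  B3 = {1, 5}  B4 = {4, 5}  B5 = {0, 4}
Tree: B1–B2, B2–B3, B3–B4, B4–B5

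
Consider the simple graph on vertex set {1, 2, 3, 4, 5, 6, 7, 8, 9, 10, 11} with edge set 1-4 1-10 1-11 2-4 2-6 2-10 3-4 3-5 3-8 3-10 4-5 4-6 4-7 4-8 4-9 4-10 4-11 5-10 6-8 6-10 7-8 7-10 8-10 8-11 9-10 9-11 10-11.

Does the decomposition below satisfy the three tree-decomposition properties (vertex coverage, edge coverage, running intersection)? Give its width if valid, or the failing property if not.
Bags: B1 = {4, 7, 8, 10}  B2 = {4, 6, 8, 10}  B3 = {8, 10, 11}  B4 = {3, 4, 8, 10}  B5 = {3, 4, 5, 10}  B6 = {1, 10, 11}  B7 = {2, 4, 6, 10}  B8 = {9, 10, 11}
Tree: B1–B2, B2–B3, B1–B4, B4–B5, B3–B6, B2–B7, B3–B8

A tree decomposition must satisfy three properties: every vertex lies in some bag; for every edge, both endpoints lie together in some bag; and for every vertex, the bags containing it form a connected subtree. Here edge (4,11) lies in no bag, so the decomposition is invalid.

No — edge (4,11) lies in no bag.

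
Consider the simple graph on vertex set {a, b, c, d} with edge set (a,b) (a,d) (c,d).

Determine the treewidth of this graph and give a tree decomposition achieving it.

Treewidth 1.
Bags: B1 = {a, d}  B2 = {c, d}  B3 = {a, b}
Tree: B1–B2, B1–B3

Every bag has size at most 2, so the width is 2 − 1 = 1 and tw(G) ≤ 1. Since G has at least one edge (e.g. d–a), it is not an edgeless graph, so tw(G) ≥ 1. The upper and lower bounds meet at 1, so that is the treewidth.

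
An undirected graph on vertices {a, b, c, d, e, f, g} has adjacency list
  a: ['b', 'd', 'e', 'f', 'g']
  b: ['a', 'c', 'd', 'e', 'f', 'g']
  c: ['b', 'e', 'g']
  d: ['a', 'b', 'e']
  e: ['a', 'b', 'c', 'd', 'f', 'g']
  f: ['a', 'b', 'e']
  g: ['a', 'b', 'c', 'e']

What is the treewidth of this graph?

3

A width-3 tree decomposition is:
Bags: B1 = {a, b, e, g}  B2 = {a, b, d, e}  B3 = {b, c, e, g}  B4 = {a, b, e, f}
Tree: B1–B2, B1–B3, B1–B4
Each bag holds 4 vertices, so the decomposition has width 3, which upper-bounds the treewidth. For the lower bound, the 4 vertices {b, c, e, g} are pairwise adjacent, and any tree decomposition puts a clique entirely inside one bag — forcing width ≥ 3. The upper and lower bounds meet at 3, so that is the treewidth.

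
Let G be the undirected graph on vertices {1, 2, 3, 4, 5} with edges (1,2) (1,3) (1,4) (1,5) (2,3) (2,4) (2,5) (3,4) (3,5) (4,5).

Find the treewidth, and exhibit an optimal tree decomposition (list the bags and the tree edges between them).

Treewidth 4.
One such decomposition:
Bags: B1 = {1, 2, 3, 4, 5}
Tree: (single bag)

A single bag containing all 5 vertices is trivially a valid decomposition of width 4. On the other hand G contains the 5-clique {1, 2, 3, 4, 5}. A clique must lie in a single bag of any decomposition, so no decomposition can have width below 4. Hence tw(G) = 4 exactly.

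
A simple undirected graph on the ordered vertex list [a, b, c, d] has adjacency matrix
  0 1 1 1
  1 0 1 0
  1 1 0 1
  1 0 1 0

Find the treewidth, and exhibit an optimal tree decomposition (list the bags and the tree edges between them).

Each bag holds 3 vertices, so the decomposition has width 2, which upper-bounds the treewidth. For the lower bound, the 3 vertices {a, c, d} are pairwise adjacent, and any tree decomposition puts a clique entirely inside one bag — forcing width ≥ 2. Therefore the treewidth is 2.

Treewidth 2.
Bags: B1 = {a, b, c}  B2 = {a, c, d}
Tree: B1–B2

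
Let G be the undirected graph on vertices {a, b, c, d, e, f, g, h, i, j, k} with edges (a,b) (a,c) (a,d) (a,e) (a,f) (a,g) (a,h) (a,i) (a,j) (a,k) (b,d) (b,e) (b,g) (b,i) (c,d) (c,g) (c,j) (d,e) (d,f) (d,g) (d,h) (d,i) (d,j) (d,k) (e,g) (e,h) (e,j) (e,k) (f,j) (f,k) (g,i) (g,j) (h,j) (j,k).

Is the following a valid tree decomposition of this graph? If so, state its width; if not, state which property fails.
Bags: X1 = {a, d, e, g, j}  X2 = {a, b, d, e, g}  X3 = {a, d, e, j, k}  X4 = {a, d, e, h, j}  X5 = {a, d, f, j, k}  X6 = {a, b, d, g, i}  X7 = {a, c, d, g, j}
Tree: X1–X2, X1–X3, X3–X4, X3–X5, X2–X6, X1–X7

Yes; width 4.

Checking the three conditions: (i) the bags cover all of {a, b, c, d, e, f, g, h, i, j, k}; (ii) for each edge, some bag contains both endpoints; (iii) the bags containing any fixed vertex form a subtree. All hold, so the decomposition is valid with width 5 − 1 = 4.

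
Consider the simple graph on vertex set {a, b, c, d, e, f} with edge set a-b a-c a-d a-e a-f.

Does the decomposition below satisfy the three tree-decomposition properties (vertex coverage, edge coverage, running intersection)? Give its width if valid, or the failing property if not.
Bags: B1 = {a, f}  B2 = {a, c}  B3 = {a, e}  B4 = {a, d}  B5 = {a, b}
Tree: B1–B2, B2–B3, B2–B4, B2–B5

Yes; width 1.

Every vertex of G appears in some bag (union = {a, b, c, d, e, f}); every edge is covered by a bag; and for each vertex v the set of bags containing v is connected in the bag tree. The decomposition is therefore valid. The largest bag has 2 vertices, so the width is 1.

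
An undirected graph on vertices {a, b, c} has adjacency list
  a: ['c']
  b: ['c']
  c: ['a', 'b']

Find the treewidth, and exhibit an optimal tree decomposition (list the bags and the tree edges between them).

Every bag has size at most 2, so the width is 2 − 1 = 1 and tw(G) ≤ 1. Any graph with an edge has treewidth ≥ 1, and G has the edge c–b. Therefore the treewidth is 1.

Treewidth 1.
One such decomposition:
Bags: B1 = {b, c}  B2 = {a, c}
Tree: B1–B2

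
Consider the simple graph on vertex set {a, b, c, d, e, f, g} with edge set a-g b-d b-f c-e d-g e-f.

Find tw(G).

1

A width-1 tree decomposition is:
Bags: B1 = {c, e}  B2 = {e, f}  B3 = {b, f}  B4 = {b, d}  B5 = {d, g}  B6 = {a, g}
Tree: B1–B2, B2–B3, B3–B4, B4–B5, B5–B6
The largest bag has 2 vertices, giving width 1; this decomposition certifies tw(G) ≤ 1. Since G has at least one edge (e.g. c–e), it is not an edgeless graph, so tw(G) ≥ 1. The upper and lower bounds meet at 1, so that is the treewidth.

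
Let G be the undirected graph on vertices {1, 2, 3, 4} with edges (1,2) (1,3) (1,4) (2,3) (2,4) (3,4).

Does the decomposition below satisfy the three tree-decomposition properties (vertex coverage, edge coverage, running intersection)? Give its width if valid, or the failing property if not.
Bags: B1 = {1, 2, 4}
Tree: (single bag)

A tree decomposition must satisfy three properties: every vertex lies in some bag; for every edge, both endpoints lie together in some bag; and for every vertex, the bags containing it form a connected subtree. Here vertex 3 appears in no bag, so the decomposition is invalid.

No — vertex 3 appears in no bag.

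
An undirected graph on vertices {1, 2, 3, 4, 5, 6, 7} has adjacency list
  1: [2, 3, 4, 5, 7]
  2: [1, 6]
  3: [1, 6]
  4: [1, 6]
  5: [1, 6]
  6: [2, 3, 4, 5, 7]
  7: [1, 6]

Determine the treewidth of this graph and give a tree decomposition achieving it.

Treewidth 2.
Bags: B1 = {1, 3, 6}  B2 = {1, 4, 6}  B3 = {1, 5, 6}  B4 = {1, 6, 7}  B5 = {1, 2, 6}
Tree: B1–B2, B2–B3, B3–B4, B4–B5

Each bag holds 3 vertices, so the decomposition has width 2, which upper-bounds the treewidth. For the lower bound, G contains the cycle 1–3–6–4–1, so G is not a forest; only forests have treewidth ≤ 1, hence tw(G) ≥ 2. Combining the bounds, tw(G) = 2.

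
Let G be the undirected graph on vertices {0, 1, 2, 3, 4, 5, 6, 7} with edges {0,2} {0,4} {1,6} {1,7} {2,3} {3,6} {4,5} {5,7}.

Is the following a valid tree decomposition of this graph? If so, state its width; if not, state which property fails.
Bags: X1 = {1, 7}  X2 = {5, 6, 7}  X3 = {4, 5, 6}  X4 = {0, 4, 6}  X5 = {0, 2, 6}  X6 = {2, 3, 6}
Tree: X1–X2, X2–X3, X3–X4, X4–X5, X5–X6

No — edge (6,1) lies in no bag.

A tree decomposition must satisfy three properties: every vertex lies in some bag; for every edge, both endpoints lie together in some bag; and for every vertex, the bags containing it form a connected subtree. Here edge (6,1) lies in no bag, so the decomposition is invalid.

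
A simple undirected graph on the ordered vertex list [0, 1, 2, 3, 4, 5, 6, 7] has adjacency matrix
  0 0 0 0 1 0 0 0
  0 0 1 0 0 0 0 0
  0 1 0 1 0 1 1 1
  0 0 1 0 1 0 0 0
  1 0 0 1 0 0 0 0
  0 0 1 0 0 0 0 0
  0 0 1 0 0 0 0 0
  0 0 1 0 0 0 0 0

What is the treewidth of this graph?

1

A width-1 tree decomposition is:
Bags: B1 = {1, 2}  B2 = {2, 3}  B3 = {3, 4}  B4 = {2, 7}  B5 = {2, 5}  B6 = {0, 4}  B7 = {2, 6}
Tree: B1–B2, B2–B3, B1–B4, B4–B5, B3–B6, B2–B7
Every bag has size at most 2, so the width is 2 − 1 = 1 and tw(G) ≤ 1. G has an edge, so its treewidth is at least 1. The upper and lower bounds meet at 1, so that is the treewidth.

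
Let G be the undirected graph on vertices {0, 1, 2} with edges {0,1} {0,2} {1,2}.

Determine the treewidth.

2

A width-2 tree decomposition is:
Bags: B1 = {0, 1, 2}
Tree: (single bag)
With just one bag of size 3, the width is 3 − 1 = 2, so tw(G) ≤ 2. Conversely, {0, 1, 2} is a clique of size 3, and the vertices of any clique must share a bag in every tree decomposition; so some bag has ≥ 3 vertices and tw(G) ≥ 2. Therefore the treewidth is 2.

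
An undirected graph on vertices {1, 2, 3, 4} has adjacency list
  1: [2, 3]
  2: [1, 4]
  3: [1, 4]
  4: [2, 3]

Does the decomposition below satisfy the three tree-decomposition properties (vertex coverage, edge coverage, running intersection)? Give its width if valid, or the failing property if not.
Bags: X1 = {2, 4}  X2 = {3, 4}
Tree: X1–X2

No — vertex 1 appears in no bag.

A tree decomposition must satisfy three properties: every vertex lies in some bag; for every edge, both endpoints lie together in some bag; and for every vertex, the bags containing it form a connected subtree. Here vertex 1 appears in no bag, so the decomposition is invalid.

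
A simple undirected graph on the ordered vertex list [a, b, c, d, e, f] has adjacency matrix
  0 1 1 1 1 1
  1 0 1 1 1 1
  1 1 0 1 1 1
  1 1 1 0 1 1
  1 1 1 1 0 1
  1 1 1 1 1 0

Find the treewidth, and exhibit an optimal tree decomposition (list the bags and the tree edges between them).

A single bag containing all 6 vertices is trivially a valid decomposition of width 5. On the other hand G contains the 6-clique {a, b, c, d, e, f}. A clique must lie in a single bag of any decomposition, so no decomposition can have width below 5. Therefore the treewidth is 5.

Treewidth 5.
Bags: B1 = {a, b, c, d, e, f}
Tree: (single bag)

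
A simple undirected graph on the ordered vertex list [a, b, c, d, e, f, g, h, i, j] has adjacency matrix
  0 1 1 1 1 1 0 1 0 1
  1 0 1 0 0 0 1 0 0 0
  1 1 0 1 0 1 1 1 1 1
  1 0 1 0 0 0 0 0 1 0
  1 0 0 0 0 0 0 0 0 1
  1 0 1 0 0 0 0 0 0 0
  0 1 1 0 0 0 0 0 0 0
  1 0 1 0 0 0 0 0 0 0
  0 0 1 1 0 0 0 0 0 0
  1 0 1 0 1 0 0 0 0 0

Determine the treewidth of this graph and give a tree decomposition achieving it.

Treewidth 2.
One optimal decomposition is:
Bags: B1 = {a, c, h}  B2 = {a, c, f}  B3 = {a, b, c}  B4 = {a, c, d}  B5 = {a, c, j}  B6 = {a, e, j}  B7 = {c, d, i}  B8 = {b, c, g}
Tree: B1–B2, B1–B3, B1–B4, B1–B5, B5–B6, B4–B7, B3–B8

The largest bag has 3 vertices, giving width 2; this decomposition certifies tw(G) ≤ 2. For the lower bound, the 3 vertices {a, e, j} are pairwise adjacent, and any tree decomposition puts a clique entirely inside one bag — forcing width ≥ 2. Hence tw(G) = 2 exactly.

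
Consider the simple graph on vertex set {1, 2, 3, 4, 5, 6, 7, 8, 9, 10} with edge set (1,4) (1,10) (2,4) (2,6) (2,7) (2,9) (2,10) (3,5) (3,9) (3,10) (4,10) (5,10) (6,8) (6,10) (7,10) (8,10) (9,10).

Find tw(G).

A width-2 tree decomposition is:
Bags: B1 = {3, 9, 10}  B2 = {2, 9, 10}  B3 = {3, 5, 10}  B4 = {2, 4, 10}  B5 = {2, 6, 10}  B6 = {1, 4, 10}  B7 = {6, 8, 10}  B8 = {2, 7, 10}
Tree: B1–B2, B1–B3, B2–B4, B2–B5, B4–B6, B5–B7, B5–B8
Each bag holds 3 vertices, so the decomposition has width 2, which upper-bounds the treewidth. Conversely, {1, 4, 10} is a clique of size 3, and the vertices of any clique must share a bag in every tree decomposition; so some bag has ≥ 3 vertices and tw(G) ≥ 2. Hence tw(G) = 2 exactly.

2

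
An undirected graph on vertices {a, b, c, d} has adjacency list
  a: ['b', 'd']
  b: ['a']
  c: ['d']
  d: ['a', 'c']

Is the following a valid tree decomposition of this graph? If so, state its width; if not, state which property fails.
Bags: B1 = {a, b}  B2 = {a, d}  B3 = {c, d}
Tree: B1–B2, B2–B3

Every vertex of G appears in some bag (union = {a, b, c, d}); every edge is covered by a bag; and for each vertex v the set of bags containing v is connected in the bag tree. The decomposition is therefore valid. The largest bag has 2 vertices, so the width is 1.

Yes; width 1.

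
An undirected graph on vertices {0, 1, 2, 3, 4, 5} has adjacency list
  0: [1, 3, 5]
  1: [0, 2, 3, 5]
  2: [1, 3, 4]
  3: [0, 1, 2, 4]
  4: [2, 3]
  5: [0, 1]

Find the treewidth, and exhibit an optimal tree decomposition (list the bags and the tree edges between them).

Every bag has size at most 3, so the width is 3 − 1 = 2 and tw(G) ≤ 2. On the other hand G contains the 3-clique {0, 1, 3}. A clique must lie in a single bag of any decomposition, so no decomposition can have width below 2. The upper and lower bounds meet at 2, so that is the treewidth.

Treewidth 2.
One optimal decomposition is:
Bags: B1 = {1, 2, 3}  B2 = {2, 3, 4}  B3 = {0, 1, 3}  B4 = {0, 1, 5}
Tree: B1–B2, B1–B3, B3–B4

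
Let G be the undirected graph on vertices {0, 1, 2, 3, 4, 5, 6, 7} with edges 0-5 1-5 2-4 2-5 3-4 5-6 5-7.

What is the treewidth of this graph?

1

A width-1 tree decomposition is:
Bags: B1 = {0, 5}  B2 = {5, 7}  B3 = {5, 6}  B4 = {2, 5}  B5 = {2, 4}  B6 = {1, 5}  B7 = {3, 4}
Tree: B1–B2, B1–B3, B3–B4, B4–B5, B2–B6, B5–B7
The largest bag has 2 vertices, giving width 1; this decomposition certifies tw(G) ≤ 1. Since G has at least one edge (e.g. 5–0), it is not an edgeless graph, so tw(G) ≥ 1. Therefore the treewidth is 1.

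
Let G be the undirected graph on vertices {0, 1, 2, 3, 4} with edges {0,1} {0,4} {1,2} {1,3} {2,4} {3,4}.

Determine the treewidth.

A width-2 tree decomposition is:
Bags: B1 = {0, 1, 4}  B2 = {1, 2, 4}  B3 = {1, 3, 4}
Tree: B1–B2, B2–B3
The largest bag has 3 vertices, giving width 2; this decomposition certifies tw(G) ≤ 2. For the lower bound, G contains the cycle 0–1–2–4–0, so G is not a forest; only forests have treewidth ≤ 1, hence tw(G) ≥ 2. The upper and lower bounds meet at 2, so that is the treewidth.

2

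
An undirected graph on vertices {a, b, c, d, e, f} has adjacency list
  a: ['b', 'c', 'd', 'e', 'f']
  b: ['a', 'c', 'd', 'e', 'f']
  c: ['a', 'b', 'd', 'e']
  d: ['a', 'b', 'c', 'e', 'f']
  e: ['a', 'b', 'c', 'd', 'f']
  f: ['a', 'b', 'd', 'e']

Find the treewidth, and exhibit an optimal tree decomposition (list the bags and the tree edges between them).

Treewidth 4.
One such decomposition:
Bags: B1 = {a, b, c, d, e}  B2 = {a, b, d, e, f}
Tree: B1–B2

Each bag holds 5 vertices, so the decomposition has width 4, which upper-bounds the treewidth. On the other hand G contains the 5-clique {a, b, c, d, e}. A clique must lie in a single bag of any decomposition, so no decomposition can have width below 4. Hence tw(G) = 4 exactly.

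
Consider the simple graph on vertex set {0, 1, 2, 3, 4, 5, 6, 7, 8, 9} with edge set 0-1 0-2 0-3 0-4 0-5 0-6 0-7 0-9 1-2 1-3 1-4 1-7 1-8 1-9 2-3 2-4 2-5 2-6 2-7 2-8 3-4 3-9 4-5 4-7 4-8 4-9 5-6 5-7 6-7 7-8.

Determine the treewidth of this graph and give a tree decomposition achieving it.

Treewidth 4.
One such decomposition:
Bags: B1 = {0, 1, 2, 4, 7}  B2 = {0, 2, 4, 5, 7}  B3 = {0, 2, 5, 6, 7}  B4 = {1, 2, 4, 7, 8}  B5 = {0, 1, 2, 3, 4}  B6 = {0, 1, 3, 4, 9}
Tree: B1–B2, B2–B3, B1–B4, B1–B5, B5–B6

Each bag holds 5 vertices, so the decomposition has width 4, which upper-bounds the treewidth. Conversely, {0, 1, 3, 4, 9} is a clique of size 5, and the vertices of any clique must share a bag in every tree decomposition; so some bag has ≥ 5 vertices and tw(G) ≥ 4. Combining the bounds, tw(G) = 4.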